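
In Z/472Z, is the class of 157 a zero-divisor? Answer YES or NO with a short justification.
NO

gcd(157, 472) = 1, so 157 is a unit in Z/472Z (it has a multiplicative inverse). A unit cannot be a zero-divisor: if 157·b ≡ 0 then multiplying both sides by 157^(−1) gives b ≡ 0. So 157 is not a zero-divisor.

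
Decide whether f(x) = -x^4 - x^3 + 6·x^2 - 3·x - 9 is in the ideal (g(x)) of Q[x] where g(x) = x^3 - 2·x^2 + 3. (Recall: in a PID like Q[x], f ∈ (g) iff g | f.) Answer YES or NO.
In Q[x] the ideal (g) consists of all multiples of g, so f ∈ (g) iff g | f, i.e. iff the remainder of f on division by g is 0. Divide f by g (g is monic, so eliminate the leading term of the running remainder at each step):
  leading term -x^4: subtract (-x)·g(x) = -x^4 + 2·x^3 - 3·x, leaving -3·x^3 + 6·x^2 - 9
  leading term -3·x^3: subtract (-3)·g(x) = -3·x^3 + 6·x^2 - 9, leaving 0
The remainder is 0, so f(x) = g(x) · h(x) with h(x) = -x - 3. Hence g | f, i.e. f ∈ (g).

Final answer: YES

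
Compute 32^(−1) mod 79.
Apply the extended Euclidean algorithm to (79, 32), tracking rows (r, s, t) with s·79 + t·32 = r. Each division r_prev = q·r_cur + r_new produces the new row as (previous row) − q·(current row):
  row A: (79, 1, 0)   [1·79 + 0·32 = 79]
  row B: (32, 0, 1)   [0·79 + 1·32 = 32]
  79 = 2·32 + 15   → row C = row A − 2·row B = (15, 1, −2)   [check: 1·79 − 2·32 = 15]
  32 = 2·15 + 2   → row D = row B − 2·row C = (2, −2, 5)   [check: −2·79 + 5·32 = 2]
  15 = 7·2 + 1   → row E = row C − 7·row D = (1, 15, −37)   [check: 15·79 − 37·32 = 1]
  2 = 2·1 + 0   → remainder 0, stop. gcd = 1 (last nonzero row E).
The gcd is 1, so 32 is invertible mod 79. The last nonzero row gives 15·79 − 37·32 = 1, so t = −37. So 32^(−1) ≡ −37 ≡ 42 (mod 79). Verify: 32 · 42 = 1344 ≡ 1 (mod 79). ✓

Final answer: 32^(−1) ≡ 42 (mod 79)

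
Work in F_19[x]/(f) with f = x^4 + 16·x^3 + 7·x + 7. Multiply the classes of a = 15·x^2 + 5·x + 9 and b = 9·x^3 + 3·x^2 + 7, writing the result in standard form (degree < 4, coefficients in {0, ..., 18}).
Multiply as integer polynomials: a · b = 135·x^5 + 90·x^4 + 96·x^3 + 132·x^2 + 35·x + 63. Reducing coefficients mod 19: a · b ≡ 2·x^5 + 14·x^4 + x^3 + 18·x^2 + 16·x + 6. Now divide by f(x) = x^4 + 16·x^3 + 7·x + 7 in F_19[x], eliminating the leading term at each step:
  leading term 2·x^5: subtract (2·x)·f(x) = 2·x^5 + 13·x^4 + 14·x^2 + 14·x, leaving x^4 + x^3 + 4·x^2 + 2·x + 6 (coefficients mod 19)
  leading term x^4: subtract (1)·f(x) = x^4 + 16·x^3 + 7·x + 7, leaving 4·x^3 + 4·x^2 + 14·x + 18 (coefficients mod 19)
The degree is now < 4, so this is the remainder. Hence a · b ≡ 4·x^3 + 4·x^2 + 14·x + 18 in F_19[x]/(f).

Final answer: a · b ≡ 4·x^3 + 4·x^2 + 14·x + 18 (mod f(x))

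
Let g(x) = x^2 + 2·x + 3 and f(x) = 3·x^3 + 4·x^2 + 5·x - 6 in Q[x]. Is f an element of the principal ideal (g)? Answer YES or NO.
YES

In Q[x] the ideal (g) consists of all multiples of g, so f ∈ (g) iff g | f, i.e. iff the remainder of f on division by g is 0. Divide f by g (g is monic, so eliminate the leading term of the running remainder at each step):
  leading term 3·x^3: subtract (3·x)·g(x) = 3·x^3 + 6·x^2 + 9·x, leaving -2·x^2 - 4·x - 6
  leading term -2·x^2: subtract (-2)·g(x) = -2·x^2 - 4·x - 6, leaving 0
The remainder is 0, so f(x) = g(x) · h(x) with h(x) = 3·x - 2. Hence g | f, i.e. f ∈ (g).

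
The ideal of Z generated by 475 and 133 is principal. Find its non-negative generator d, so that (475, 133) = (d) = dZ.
(475, 133) = (19); d = 19

In the PID Z, (a, b) is generated by gcd(a, b). Compute gcd(475, 133) with the extended Euclidean algorithm, tracking rows (r, s, t) with s·475 + t·133 = r:
  row A: (475, 1, 0)   [1·475 + 0·133 = 475]
  row B: (133, 0, 1)   [0·475 + 1·133 = 133]
  475 = 3·133 + 76   → row C = row A − 3·row B = (76, 1, −3)   [check: 1·475 − 3·133 = 76]
  133 = 1·76 + 57   → row D = row B − 1·row C = (57, −1, 4)   [check: −1·475 + 4·133 = 57]
  76 = 1·57 + 19   → row E = row C − 1·row D = (19, 2, −7)   [check: 2·475 − 7·133 = 19]
  57 = 3·19 + 0   → remainder 0, stop. gcd = 19 (last nonzero row E).
So gcd(475, 133) = 19, with Bézout identity 2·475 − 7·133 = 19. Containment (⊇): the Bézout identity exhibits 19 as an element of (475, 133), giving (19) ⊆ (475, 133). Containment (⊆): since 19 | 475 and 19 | 133 (475 = 19·25, 133 = 19·7), every Z-linear combination of 475 and 133 is divisible by 19, so (475, 133) ⊆ (19). Therefore (475, 133) = (19), d = 19.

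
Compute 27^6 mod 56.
1

Use repeated squaring. Binary(6) = 110. Walk through the bits of the exponent 6 left-to-right: at each bit after the leading one, square the running value, then multiply by 27 if the bit is 1 (always reducing mod 56):
  bit 1 = 1 (leading): start with 27.
  bit 2 = 1: square 27^2 = 729 ≡ 1; bit is 1, so multiply 1·27 = 27 (mod 56).
  bit 3 = 0: square 27^2 = 729 ≡ 1 (mod 56).
Final value: 27^6 ≡ 1 (mod 56).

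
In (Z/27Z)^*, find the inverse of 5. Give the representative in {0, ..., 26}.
5^(−1) ≡ 11 (mod 27)

Apply the extended Euclidean algorithm to (27, 5), tracking rows (r, s, t) with s·27 + t·5 = r. Each division r_prev = q·r_cur + r_new produces the new row as (previous row) − q·(current row):
  row A: (27, 1, 0)   [1·27 + 0·5 = 27]
  row B: (5, 0, 1)   [0·27 + 1·5 = 5]
  27 = 5·5 + 2   → row C = row A − 5·row B = (2, 1, −5)   [check: 1·27 − 5·5 = 2]
  5 = 2·2 + 1   → row D = row B − 2·row C = (1, −2, 11)   [check: −2·27 + 11·5 = 1]
  2 = 2·1 + 0   → remainder 0, stop. gcd = 1 (last nonzero row D).
The gcd is 1, so 5 is invertible mod 27. The last nonzero row gives −2·27 + 11·5 = 1, so t = 11. So 5^(−1) ≡ 11 (mod 27). Verify: 5 · 11 = 55 ≡ 1 (mod 27). ✓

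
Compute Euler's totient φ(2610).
φ(2610) = 672

φ is multiplicative, with φ(p^e) = p^e − p^(e−1). Factorise 2610 = 2 · 3^2 · 5 · 29. Then
  φ(2610) = (2 − 1) · (3^2 − 3^1) · (5 − 1) · (29 − 1) = 1 · 6 · 4 · 28 = 672.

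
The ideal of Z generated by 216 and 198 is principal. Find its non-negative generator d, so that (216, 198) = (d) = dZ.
In the PID Z, (a, b) is generated by gcd(a, b). Compute gcd(216, 198) with the extended Euclidean algorithm, tracking rows (r, s, t) with s·216 + t·198 = r:
  row A: (216, 1, 0)   [1·216 + 0·198 = 216]
  row B: (198, 0, 1)   [0·216 + 1·198 = 198]
  216 = 1·198 + 18   → row C = row A − 1·row B = (18, 1, −1)   [check: 1·216 − 1·198 = 18]
  198 = 11·18 + 0   → remainder 0, stop. gcd = 18 (last nonzero row C).
So gcd(216, 198) = 18, with Bézout identity 1·216 − 1·198 = 18. Containment (⊇): the Bézout identity exhibits 18 as an element of (216, 198), giving (18) ⊆ (216, 198). Containment (⊆): since 18 | 216 and 18 | 198 (216 = 18·12, 198 = 18·11), every Z-linear combination of 216 and 198 is divisible by 18, so (216, 198) ⊆ (18). Therefore (216, 198) = (18), d = 18.

Final answer: (216, 198) = (18); d = 18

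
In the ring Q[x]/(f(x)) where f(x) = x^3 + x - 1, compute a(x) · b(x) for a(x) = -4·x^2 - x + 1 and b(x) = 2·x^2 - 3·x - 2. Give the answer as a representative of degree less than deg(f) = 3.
a · b ≡ 21·x^2 - 19·x + 8 (mod f(x))

First multiply in Q[x] without reducing: a · b = -8·x^4 + 10·x^3 + 13·x^2 - x - 2. Now divide by f(x) = x^3 + x - 1, eliminating the leading term at each step:
  leading term -8·x^4: subtract (-8·x)·f(x) = -8·x^4 - 8·x^2 + 8·x, leaving 10·x^3 + 21·x^2 - 9·x - 2
  leading term 10·x^3: subtract (10)·f(x) = 10·x^3 + 10·x - 10, leaving 21·x^2 - 19·x + 8
The degree is now < 3, so this is the remainder. Hence a · b ≡ 21·x^2 - 19·x + 8 in Q[x]/(f).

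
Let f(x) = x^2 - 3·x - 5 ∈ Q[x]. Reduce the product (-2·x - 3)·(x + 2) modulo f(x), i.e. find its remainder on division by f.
First multiply in Q[x] without reducing: a · b = -2·x^2 - 7·x - 6. Now divide by f(x) = x^2 - 3·x - 5, eliminating the leading term at each step:
  leading term -2·x^2: subtract (-2)·f(x) = -2·x^2 + 6·x + 10, leaving -13·x - 16
The degree is now < 2, so this is the remainder. Hence a · b ≡ -13·x - 16 in Q[x]/(f).

Final answer: a · b ≡ -13·x - 16 (mod f(x))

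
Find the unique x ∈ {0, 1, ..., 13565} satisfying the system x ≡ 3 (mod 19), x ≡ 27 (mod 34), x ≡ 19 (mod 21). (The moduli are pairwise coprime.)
x ≡ 8629 (mod 13566); the representative in [0, 13566) is 8629

The moduli 19, 34, 21 are pairwise coprime, so by the CRT there is a unique solution mod 19·34·21 = 13566.
Solve by successive substitution. Start with x ≡ 3 (mod 19).
  Combine with x ≡ 27 (mod 34): write x = 3 + 19·t and require 3 + 19·t ≡ 27 (mod 34), i.e. 19·t ≡ 27 − 3 ≡ 24 (mod 34). Since 19^(−1) ≡ 9 (mod 34), t ≡ 9·24 ≡ 12 (mod 34). So x ≡ 3 + 19·12 = 231 (mod 646).
  Combine with x ≡ 19 (mod 21): write x = 231 + 646·t and require 231 + 646·t ≡ 19 (mod 21), i.e. 646·t ≡ 19 − 231 ≡ 19 (mod 21). Since 646^(−1) ≡ 4 (mod 21) (646 ≡ 16 (mod 21)), t ≡ 4·19 ≡ 13 (mod 21). So x ≡ 231 + 646·13 = 8629 (mod 13566).
Unique solution in [0, 13566): x = 8629.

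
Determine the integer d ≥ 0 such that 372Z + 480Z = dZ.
In the PID Z, (a, b) is generated by gcd(a, b). Compute gcd(480, 372) with the extended Euclidean algorithm, tracking rows (r, s, t) with s·480 + t·372 = r:
  row A: (480, 1, 0)   [1·480 + 0·372 = 480]
  row B: (372, 0, 1)   [0·480 + 1·372 = 372]
  480 = 1·372 + 108   → row C = row A − 1·row B = (108, 1, −1)   [check: 1·480 − 1·372 = 108]
  372 = 3·108 + 48   → row D = row B − 3·row C = (48, −3, 4)   [check: −3·480 + 4·372 = 48]
  108 = 2·48 + 12   → row E = row C − 2·row D = (12, 7, −9)   [check: 7·480 − 9·372 = 12]
  48 = 4·12 + 0   → remainder 0, stop. gcd = 12 (last nonzero row E).
So gcd(372, 480) = 12, with Bézout identity 7·480 − 9·372 = 12. Containment (⊇): the Bézout identity exhibits 12 as an element of (372, 480), giving (12) ⊆ (372, 480). Containment (⊆): since 12 | 372 and 12 | 480 (372 = 12·31, 480 = 12·40), every Z-linear combination of 372 and 480 is divisible by 12, so (372, 480) ⊆ (12). Therefore (372, 480) = (12), d = 12.

Final answer: (372, 480) = (12); d = 12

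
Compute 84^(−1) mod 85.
Apply the extended Euclidean algorithm to (85, 84), tracking rows (r, s, t) with s·85 + t·84 = r. Each division r_prev = q·r_cur + r_new produces the new row as (previous row) − q·(current row):
  row A: (85, 1, 0)   [1·85 + 0·84 = 85]
  row B: (84, 0, 1)   [0·85 + 1·84 = 84]
  85 = 1·84 + 1   → row C = row A − 1·row B = (1, 1, −1)   [check: 1·85 − 1·84 = 1]
  84 = 84·1 + 0   → remainder 0, stop. gcd = 1 (last nonzero row C).
The gcd is 1, so 84 is invertible mod 85. The last nonzero row gives 1·85 − 1·84 = 1, so t = −1. So 84^(−1) ≡ −1 ≡ 84 (mod 85). Verify: 84 · 84 = 7056 ≡ 1 (mod 85). ✓

Final answer: 84^(−1) ≡ 84 (mod 85)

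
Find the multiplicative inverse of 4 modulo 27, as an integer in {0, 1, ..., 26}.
Apply the extended Euclidean algorithm to (27, 4), tracking rows (r, s, t) with s·27 + t·4 = r. Each division r_prev = q·r_cur + r_new produces the new row as (previous row) − q·(current row):
  row A: (27, 1, 0)   [1·27 + 0·4 = 27]
  row B: (4, 0, 1)   [0·27 + 1·4 = 4]
  27 = 6·4 + 3   → row C = row A − 6·row B = (3, 1, −6)   [check: 1·27 − 6·4 = 3]
  4 = 1·3 + 1   → row D = row B − 1·row C = (1, −1, 7)   [check: −1·27 + 7·4 = 1]
  3 = 3·1 + 0   → remainder 0, stop. gcd = 1 (last nonzero row D).
The gcd is 1, so 4 is invertible mod 27. The last nonzero row gives −1·27 + 7·4 = 1, so t = 7. So 4^(−1) ≡ 7 (mod 27). Verify: 4 · 7 = 28 ≡ 1 (mod 27). ✓

Final answer: 4^(−1) ≡ 7 (mod 27)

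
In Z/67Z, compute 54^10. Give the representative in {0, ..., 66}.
Use repeated squaring. Binary(10) = 1010. Walk through the bits of the exponent 10 left-to-right: at each bit after the leading one, square the running value, then multiply by 54 if the bit is 1 (always reducing mod 67):
  bit 1 = 1 (leading): start with 54.
  bit 2 = 0: square 54^2 = 2916 ≡ 35 (mod 67).
  bit 3 = 1: square 35^2 = 1225 ≡ 19; bit is 1, so multiply 19·54 = 1026 ≡ 21 (mod 67).
  bit 4 = 0: square 21^2 = 441 ≡ 39 (mod 67).
Final value: 54^10 ≡ 39 (mod 67).

Final answer: 39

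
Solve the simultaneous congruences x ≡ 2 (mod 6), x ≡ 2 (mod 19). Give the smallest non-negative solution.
The moduli 6, 19 are pairwise coprime, so by the CRT there is a unique solution mod 6·19 = 114.
Solve by successive substitution. Start with x ≡ 2 (mod 6).
  Combine with x ≡ 2 (mod 19): write x = 2 + 6·t and require 2 + 6·t ≡ 2 (mod 19), i.e. 6·t ≡ 2 − 2 ≡ 0 (mod 19). Since 6^(−1) ≡ 16 (mod 19), t ≡ 16·0 ≡ 0 (mod 19). So x ≡ 2 + 6·0 = 2 (mod 114).
Unique solution in [0, 114): x = 2.

Final answer: x ≡ 2 (mod 114); the representative in [0, 114) is 2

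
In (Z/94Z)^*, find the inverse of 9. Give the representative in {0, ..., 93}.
9^(−1) ≡ 21 (mod 94)

Apply the extended Euclidean algorithm to (94, 9), tracking rows (r, s, t) with s·94 + t·9 = r. Each division r_prev = q·r_cur + r_new produces the new row as (previous row) − q·(current row):
  row A: (94, 1, 0)   [1·94 + 0·9 = 94]
  row B: (9, 0, 1)   [0·94 + 1·9 = 9]
  94 = 10·9 + 4   → row C = row A − 10·row B = (4, 1, −10)   [check: 1·94 − 10·9 = 4]
  9 = 2·4 + 1   → row D = row B − 2·row C = (1, −2, 21)   [check: −2·94 + 21·9 = 1]
  4 = 4·1 + 0   → remainder 0, stop. gcd = 1 (last nonzero row D).
The gcd is 1, so 9 is invertible mod 94. The last nonzero row gives −2·94 + 21·9 = 1, so t = 21. So 9^(−1) ≡ 21 (mod 94). Verify: 9 · 21 = 189 ≡ 1 (mod 94). ✓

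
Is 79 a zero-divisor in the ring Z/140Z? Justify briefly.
gcd(79, 140) = 1, so 79 is a unit in Z/140Z (it has a multiplicative inverse). A unit cannot be a zero-divisor: if 79·b ≡ 0 then multiplying both sides by 79^(−1) gives b ≡ 0. So 79 is not a zero-divisor.

Final answer: NO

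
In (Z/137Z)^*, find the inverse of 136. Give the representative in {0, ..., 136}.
Apply the extended Euclidean algorithm to (137, 136), tracking rows (r, s, t) with s·137 + t·136 = r. Each division r_prev = q·r_cur + r_new produces the new row as (previous row) − q·(current row):
  row A: (137, 1, 0)   [1·137 + 0·136 = 137]
  row B: (136, 0, 1)   [0·137 + 1·136 = 136]
  137 = 1·136 + 1   → row C = row A − 1·row B = (1, 1, −1)   [check: 1·137 − 1·136 = 1]
  136 = 136·1 + 0   → remainder 0, stop. gcd = 1 (last nonzero row C).
The gcd is 1, so 136 is invertible mod 137. The last nonzero row gives 1·137 − 1·136 = 1, so t = −1. So 136^(−1) ≡ −1 ≡ 136 (mod 137). Verify: 136 · 136 = 18496 ≡ 1 (mod 137). ✓

Final answer: 136^(−1) ≡ 136 (mod 137)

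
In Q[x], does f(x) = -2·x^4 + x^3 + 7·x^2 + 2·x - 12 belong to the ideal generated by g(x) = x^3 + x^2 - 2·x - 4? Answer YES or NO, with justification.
In Q[x] the ideal (g) consists of all multiples of g, so f ∈ (g) iff g | f, i.e. iff the remainder of f on division by g is 0. Divide f by g (g is monic, so eliminate the leading term of the running remainder at each step):
  leading term -2·x^4: subtract (-2·x)·g(x) = -2·x^4 - 2·x^3 + 4·x^2 + 8·x, leaving 3·x^3 + 3·x^2 - 6·x - 12
  leading term 3·x^3: subtract (3)·g(x) = 3·x^3 + 3·x^2 - 6·x - 12, leaving 0
The remainder is 0, so f(x) = g(x) · h(x) with h(x) = 3 - 2·x. Hence g | f, i.e. f ∈ (g).

Final answer: YES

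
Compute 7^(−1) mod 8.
Apply the extended Euclidean algorithm to (8, 7), tracking rows (r, s, t) with s·8 + t·7 = r. Each division r_prev = q·r_cur + r_new produces the new row as (previous row) − q·(current row):
  row A: (8, 1, 0)   [1·8 + 0·7 = 8]
  row B: (7, 0, 1)   [0·8 + 1·7 = 7]
  8 = 1·7 + 1   → row C = row A − 1·row B = (1, 1, −1)   [check: 1·8 − 1·7 = 1]
  7 = 7·1 + 0   → remainder 0, stop. gcd = 1 (last nonzero row C).
The gcd is 1, so 7 is invertible mod 8. The last nonzero row gives 1·8 − 1·7 = 1, so t = −1. So 7^(−1) ≡ −1 ≡ 7 (mod 8). Verify: 7 · 7 = 49 ≡ 1 (mod 8). ✓

Final answer: 7^(−1) ≡ 7 (mod 8)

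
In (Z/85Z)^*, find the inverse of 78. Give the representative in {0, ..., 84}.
Apply the extended Euclidean algorithm to (85, 78), tracking rows (r, s, t) with s·85 + t·78 = r. Each division r_prev = q·r_cur + r_new produces the new row as (previous row) − q·(current row):
  row A: (85, 1, 0)   [1·85 + 0·78 = 85]
  row B: (78, 0, 1)   [0·85 + 1·78 = 78]
  85 = 1·78 + 7   → row C = row A − 1·row B = (7, 1, −1)   [check: 1·85 − 1·78 = 7]
  78 = 11·7 + 1   → row D = row B − 11·row C = (1, −11, 12)   [check: −11·85 + 12·78 = 1]
  7 = 7·1 + 0   → remainder 0, stop. gcd = 1 (last nonzero row D).
The gcd is 1, so 78 is invertible mod 85. The last nonzero row gives −11·85 + 12·78 = 1, so t = 12. So 78^(−1) ≡ 12 (mod 85). Verify: 78 · 12 = 936 ≡ 1 (mod 85). ✓

Final answer: 78^(−1) ≡ 12 (mod 85)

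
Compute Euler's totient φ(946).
φ is multiplicative, with φ(p^e) = p^e − p^(e−1). Factorise 946 = 2 · 11 · 43. Then
  φ(946) = (2 − 1) · (11 − 1) · (43 − 1) = 1 · 10 · 42 = 420.

Final answer: φ(946) = 420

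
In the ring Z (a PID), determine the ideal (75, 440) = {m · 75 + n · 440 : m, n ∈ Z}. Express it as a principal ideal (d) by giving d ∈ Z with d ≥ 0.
In the PID Z, (a, b) is generated by gcd(a, b). Compute gcd(440, 75) with the extended Euclidean algorithm, tracking rows (r, s, t) with s·440 + t·75 = r:
  row A: (440, 1, 0)   [1·440 + 0·75 = 440]
  row B: (75, 0, 1)   [0·440 + 1·75 = 75]
  440 = 5·75 + 65   → row C = row A − 5·row B = (65, 1, −5)   [check: 1·440 − 5·75 = 65]
  75 = 1·65 + 10   → row D = row B − 1·row C = (10, −1, 6)   [check: −1·440 + 6·75 = 10]
  65 = 6·10 + 5   → row E = row C − 6·row D = (5, 7, −41)   [check: 7·440 − 41·75 = 5]
  10 = 2·5 + 0   → remainder 0, stop. gcd = 5 (last nonzero row E).
So gcd(75, 440) = 5, with Bézout identity 7·440 − 41·75 = 5. Containment (⊇): the Bézout identity exhibits 5 as an element of (75, 440), giving (5) ⊆ (75, 440). Containment (⊆): since 5 | 75 and 5 | 440 (75 = 5·15, 440 = 5·88), every Z-linear combination of 75 and 440 is divisible by 5, so (75, 440) ⊆ (5). Therefore (75, 440) = (5), d = 5.

Final answer: (75, 440) = (5); d = 5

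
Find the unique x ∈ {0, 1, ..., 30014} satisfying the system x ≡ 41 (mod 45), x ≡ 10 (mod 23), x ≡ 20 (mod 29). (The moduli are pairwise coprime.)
The moduli 45, 23, 29 are pairwise coprime, so by the CRT there is a unique solution mod 45·23·29 = 30015.
Solve by successive substitution. Start with x ≡ 41 (mod 45).
  Combine with x ≡ 10 (mod 23): write x = 41 + 45·t and require 41 + 45·t ≡ 10 (mod 23), i.e. 45·t ≡ 10 − 41 ≡ 15 (mod 23). Since 45^(−1) ≡ 22 (mod 23) (45 ≡ 22 (mod 23)), t ≡ 22·15 ≡ 8 (mod 23). So x ≡ 41 + 45·8 = 401 (mod 1035).
  Combine with x ≡ 20 (mod 29): write x = 401 + 1035·t and require 401 + 1035·t ≡ 20 (mod 29), i.e. 1035·t ≡ 20 − 401 ≡ 25 (mod 29). Since 1035^(−1) ≡ 16 (mod 29) (1035 ≡ 20 (mod 29)), t ≡ 16·25 ≡ 23 (mod 29). So x ≡ 401 + 1035·23 = 24206 (mod 30015).
Unique solution in [0, 30015): x = 24206.

Final answer: x ≡ 24206 (mod 30015); the representative in [0, 30015) is 24206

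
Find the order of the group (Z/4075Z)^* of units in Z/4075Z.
|(Z/4075Z)^*| = 3240

(Z/4075Z)^* consists of the classes a with gcd(a, 4075) = 1, so its order is φ(4075). φ is multiplicative, with φ(p^e) = p^e − p^(e−1). Factorise 4075 = 5^2 · 163. Then
  φ(4075) = (5^2 − 5^1) · (163 − 1) = 20 · 162 = 3240.
Thus |(Z/4075Z)^*| = 3240.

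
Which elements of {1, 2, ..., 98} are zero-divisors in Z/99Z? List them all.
An element a ∈ Z/99Z (with a ≠ 0) is a zero-divisor iff gcd(a, 99) > 1 (because a is a unit precisely when gcd(a, n) = 1, and in Z/nZ every nonzero, non-unit element is a zero-divisor). Scan a = 1, ..., 98 and keep those with gcd(a, 99) > 1:
  gcd(3, 99) = 3, gcd(6, 99) = 3, gcd(9, 99) = 9, gcd(11, 99) = 11, gcd(12, 99) = 3, gcd(15, 99) = 3, gcd(18, 99) = 9, gcd(21, 99) = 3, gcd(22, 99) = 11, gcd(24, 99) = 3, gcd(27, 99) = 9, gcd(30, 99) = 3, gcd(33, 99) = 33, gcd(36, 99) = 9, gcd(39, 99) = 3, gcd(42, 99) = 3, gcd(44, 99) = 11, gcd(45, 99) = 9, gcd(48, 99) = 3, gcd(51, 99) = 3, gcd(54, 99) = 9, gcd(55, 99) = 11, gcd(57, 99) = 3, gcd(60, 99) = 3, gcd(63, 99) = 9, gcd(66, 99) = 33, gcd(69, 99) = 3, gcd(72, 99) = 9, gcd(75, 99) = 3, gcd(77, 99) = 11, gcd(78, 99) = 3, gcd(81, 99) = 9, gcd(84, 99) = 3, gcd(87, 99) = 3, gcd(88, 99) = 11, gcd(90, 99) = 9, gcd(93, 99) = 3, gcd(96, 99) = 3.
All other a ∈ {1, ..., 98} have gcd(a, 99) = 1 and are units. So the nonzero zero-divisors are exactly the 38 values of a appearing in this scan.

Final answer: nonzero zero-divisors of Z/99Z = {3, 6, 9, 11, 12, 15, 18, 21, 22, 24, 27, 30, 33, 36, 39, 42, 44, 45, 48, 51, 54, 55, 57, 60, 63, 66, 69, 72, 75, 77, 78, 81, 84, 87, 88, 90, 93, 96}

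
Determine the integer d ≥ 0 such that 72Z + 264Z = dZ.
(72, 264) = (24); d = 24

In the PID Z, (a, b) is generated by gcd(a, b). Compute gcd(264, 72) with the extended Euclidean algorithm, tracking rows (r, s, t) with s·264 + t·72 = r:
  row A: (264, 1, 0)   [1·264 + 0·72 = 264]
  row B: (72, 0, 1)   [0·264 + 1·72 = 72]
  264 = 3·72 + 48   → row C = row A − 3·row B = (48, 1, −3)   [check: 1·264 − 3·72 = 48]
  72 = 1·48 + 24   → row D = row B − 1·row C = (24, −1, 4)   [check: −1·264 + 4·72 = 24]
  48 = 2·24 + 0   → remainder 0, stop. gcd = 24 (last nonzero row D).
So gcd(72, 264) = 24, with Bézout identity −1·264 + 4·72 = 24. Containment (⊇): the Bézout identity exhibits 24 as an element of (72, 264), giving (24) ⊆ (72, 264). Containment (⊆): since 24 | 72 and 24 | 264 (72 = 24·3, 264 = 24·11), every Z-linear combination of 72 and 264 is divisible by 24, so (72, 264) ⊆ (24). Therefore (72, 264) = (24), d = 24.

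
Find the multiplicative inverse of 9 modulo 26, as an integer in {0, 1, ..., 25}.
9^(−1) ≡ 3 (mod 26)

Apply the extended Euclidean algorithm to (26, 9), tracking rows (r, s, t) with s·26 + t·9 = r. Each division r_prev = q·r_cur + r_new produces the new row as (previous row) − q·(current row):
  row A: (26, 1, 0)   [1·26 + 0·9 = 26]
  row B: (9, 0, 1)   [0·26 + 1·9 = 9]
  26 = 2·9 + 8   → row C = row A − 2·row B = (8, 1, −2)   [check: 1·26 − 2·9 = 8]
  9 = 1·8 + 1   → row D = row B − 1·row C = (1, −1, 3)   [check: −1·26 + 3·9 = 1]
  8 = 8·1 + 0   → remainder 0, stop. gcd = 1 (last nonzero row D).
The gcd is 1, so 9 is invertible mod 26. The last nonzero row gives −1·26 + 3·9 = 1, so t = 3. So 9^(−1) ≡ 3 (mod 26). Verify: 9 · 3 = 27 ≡ 1 (mod 26). ✓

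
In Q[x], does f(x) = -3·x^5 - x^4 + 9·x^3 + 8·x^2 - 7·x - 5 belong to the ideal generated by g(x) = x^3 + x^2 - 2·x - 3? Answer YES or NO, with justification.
NO

In Q[x] the ideal (g) consists of all multiples of g, so f ∈ (g) iff g | f, i.e. iff the remainder of f on division by g is 0. Divide f by g (g is monic, so eliminate the leading term of the running remainder at each step):
  leading term -3·x^5: subtract (-3·x^2)·g(x) = -3·x^5 - 3·x^4 + 6·x^3 + 9·x^2, leaving 2·x^4 + 3·x^3 - x^2 - 7·x - 5
  leading term 2·x^4: subtract (2·x)·g(x) = 2·x^4 + 2·x^3 - 4·x^2 - 6·x, leaving x^3 + 3·x^2 - x - 5
  leading term x^3: subtract (1)·g(x) = x^3 + x^2 - 2·x - 3, leaving 2·x^2 + x - 2
The remainder r(x) = 2·x^2 + x - 2 ≠ 0 (and deg r < deg g), so g ∤ f, i.e. f ∉ (g).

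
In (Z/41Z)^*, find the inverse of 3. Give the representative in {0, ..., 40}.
3^(−1) ≡ 14 (mod 41)

Apply the extended Euclidean algorithm to (41, 3), tracking rows (r, s, t) with s·41 + t·3 = r. Each division r_prev = q·r_cur + r_new produces the new row as (previous row) − q·(current row):
  row A: (41, 1, 0)   [1·41 + 0·3 = 41]
  row B: (3, 0, 1)   [0·41 + 1·3 = 3]
  41 = 13·3 + 2   → row C = row A − 13·row B = (2, 1, −13)   [check: 1·41 − 13·3 = 2]
  3 = 1·2 + 1   → row D = row B − 1·row C = (1, −1, 14)   [check: −1·41 + 14·3 = 1]
  2 = 2·1 + 0   → remainder 0, stop. gcd = 1 (last nonzero row D).
The gcd is 1, so 3 is invertible mod 41. The last nonzero row gives −1·41 + 14·3 = 1, so t = 14. So 3^(−1) ≡ 14 (mod 41). Verify: 3 · 14 = 42 ≡ 1 (mod 41). ✓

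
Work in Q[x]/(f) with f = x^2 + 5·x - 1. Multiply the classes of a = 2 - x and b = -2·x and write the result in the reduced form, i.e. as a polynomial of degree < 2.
a · b ≡ 2 - 14·x (mod f(x))

First multiply in Q[x] without reducing: a · b = 2·x^2 - 4·x. Now divide by f(x) = x^2 + 5·x - 1, eliminating the leading term at each step:
  leading term 2·x^2: subtract (2)·f(x) = 2·x^2 + 10·x - 2, leaving 2 - 14·x
The degree is now < 2, so this is the remainder. Hence a · b ≡ 2 - 14·x in Q[x]/(f).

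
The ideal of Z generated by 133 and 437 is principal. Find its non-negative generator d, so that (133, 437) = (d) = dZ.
(133, 437) = (19); d = 19

In the PID Z, (a, b) is generated by gcd(a, b). Compute gcd(437, 133) with the extended Euclidean algorithm, tracking rows (r, s, t) with s·437 + t·133 = r:
  row A: (437, 1, 0)   [1·437 + 0·133 = 437]
  row B: (133, 0, 1)   [0·437 + 1·133 = 133]
  437 = 3·133 + 38   → row C = row A − 3·row B = (38, 1, −3)   [check: 1·437 − 3·133 = 38]
  133 = 3·38 + 19   → row D = row B − 3·row C = (19, −3, 10)   [check: −3·437 + 10·133 = 19]
  38 = 2·19 + 0   → remainder 0, stop. gcd = 19 (last nonzero row D).
So gcd(133, 437) = 19, with Bézout identity −3·437 + 10·133 = 19. Containment (⊇): the Bézout identity exhibits 19 as an element of (133, 437), giving (19) ⊆ (133, 437). Containment (⊆): since 19 | 133 and 19 | 437 (133 = 19·7, 437 = 19·23), every Z-linear combination of 133 and 437 is divisible by 19, so (133, 437) ⊆ (19). Therefore (133, 437) = (19), d = 19.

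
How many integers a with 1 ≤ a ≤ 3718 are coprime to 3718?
The number of a ∈ {1, ..., 3718} with gcd(a, 3718) = 1 is by definition Euler's totient φ(3718). φ is multiplicative, with φ(p^e) = p^e − p^(e−1). Factorise 3718 = 2 · 11 · 13^2. Then
  φ(3718) = (2 − 1) · (11 − 1) · (13^2 − 13^1) = 1 · 10 · 156 = 1560.
So there are 1560 such integers.

Final answer: 1560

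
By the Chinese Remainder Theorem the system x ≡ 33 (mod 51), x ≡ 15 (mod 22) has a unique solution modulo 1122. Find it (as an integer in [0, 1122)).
x ≡ 543 (mod 1122); the representative in [0, 1122) is 543

The moduli 51, 22 are pairwise coprime, so by the CRT there is a unique solution mod 51·22 = 1122.
Solve by successive substitution. Start with x ≡ 33 (mod 51).
  Combine with x ≡ 15 (mod 22): write x = 33 + 51·t and require 33 + 51·t ≡ 15 (mod 22), i.e. 51·t ≡ 15 − 33 ≡ 4 (mod 22). Since 51^(−1) ≡ 19 (mod 22) (51 ≡ 7 (mod 22)), t ≡ 19·4 ≡ 10 (mod 22). So x ≡ 33 + 51·10 = 543 (mod 1122).
Unique solution in [0, 1122): x = 543.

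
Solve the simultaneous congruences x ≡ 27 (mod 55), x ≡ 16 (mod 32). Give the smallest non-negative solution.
x ≡ 1072 (mod 1760); the representative in [0, 1760) is 1072

The moduli 55, 32 are pairwise coprime, so by the CRT there is a unique solution mod 55·32 = 1760.
Solve by successive substitution. Start with x ≡ 27 (mod 55).
  Combine with x ≡ 16 (mod 32): write x = 27 + 55·t and require 27 + 55·t ≡ 16 (mod 32), i.e. 55·t ≡ 16 − 27 ≡ 21 (mod 32). Since 55^(−1) ≡ 7 (mod 32) (55 ≡ 23 (mod 32)), t ≡ 7·21 ≡ 19 (mod 32). So x ≡ 27 + 55·19 = 1072 (mod 1760).
Unique solution in [0, 1760): x = 1072.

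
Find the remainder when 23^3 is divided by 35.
Use repeated squaring. Binary(3) = 11. Walk through the bits of the exponent 3 left-to-right: at each bit after the leading one, square the running value, then multiply by 23 if the bit is 1 (always reducing mod 35):
  bit 1 = 1 (leading): start with 23.
  bit 2 = 1: square 23^2 = 529 ≡ 4; bit is 1, so multiply 4·23 = 92 ≡ 22 (mod 35).
Final value: 23^3 ≡ 22 (mod 35).

Final answer: 22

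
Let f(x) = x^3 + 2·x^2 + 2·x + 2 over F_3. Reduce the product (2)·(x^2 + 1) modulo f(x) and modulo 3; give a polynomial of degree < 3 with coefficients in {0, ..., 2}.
a · b ≡ 2·x^2 + 2 (mod f(x))

Multiply as integer polynomials: a · b = 2·x^2 + 2. Reducing coefficients mod 3: a · b ≡ 2·x^2 + 2. This already has degree < 3, so no reduction by f is needed. Hence a · b ≡ 2·x^2 + 2 in F_3[x]/(f).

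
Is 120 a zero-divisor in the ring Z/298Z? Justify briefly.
YES

gcd(120, 298) = 2 > 1, so 120 is not a unit in Z/298Z. In Z/nZ every nonzero non-unit is a zero-divisor: explicitly, take b = 298/gcd = 149 ≠ 0 (mod 298); then 120·149 = 17880 = 60·298, i.e. 120·149 ≡ 0 (mod 298). So 120 is a zero-divisor.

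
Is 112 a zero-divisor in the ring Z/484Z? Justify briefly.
YES

gcd(112, 484) = 4 > 1, so 112 is not a unit in Z/484Z. In Z/nZ every nonzero non-unit is a zero-divisor: explicitly, take b = 484/gcd = 121 ≠ 0 (mod 484); then 112·121 = 13552 = 28·484, i.e. 112·121 ≡ 0 (mod 484). So 112 is a zero-divisor.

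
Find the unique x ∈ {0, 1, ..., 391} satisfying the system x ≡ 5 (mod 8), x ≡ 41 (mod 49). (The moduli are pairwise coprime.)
x ≡ 237 (mod 392); the representative in [0, 392) is 237

The moduli 8, 49 are pairwise coprime, so by the CRT there is a unique solution mod 8·49 = 392.
Solve by successive substitution. Start with x ≡ 5 (mod 8).
  Combine with x ≡ 41 (mod 49): write x = 5 + 8·t and require 5 + 8·t ≡ 41 (mod 49), i.e. 8·t ≡ 41 − 5 ≡ 36 (mod 49). Since 8^(−1) ≡ 43 (mod 49), t ≡ 43·36 ≡ 29 (mod 49). So x ≡ 5 + 8·29 = 237 (mod 392).
Unique solution in [0, 392): x = 237.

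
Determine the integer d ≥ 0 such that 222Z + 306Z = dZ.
In the PID Z, (a, b) is generated by gcd(a, b). Compute gcd(306, 222) with the extended Euclidean algorithm, tracking rows (r, s, t) with s·306 + t·222 = r:
  row A: (306, 1, 0)   [1·306 + 0·222 = 306]
  row B: (222, 0, 1)   [0·306 + 1·222 = 222]
  306 = 1·222 + 84   → row C = row A − 1·row B = (84, 1, −1)   [check: 1·306 − 1·222 = 84]
  222 = 2·84 + 54   → row D = row B − 2·row C = (54, −2, 3)   [check: −2·306 + 3·222 = 54]
  84 = 1·54 + 30   → row E = row C − 1·row D = (30, 3, −4)   [check: 3·306 − 4·222 = 30]
  54 = 1·30 + 24   → row F = row D − 1·row E = (24, −5, 7)   [check: −5·306 + 7·222 = 24]
  30 = 1·24 + 6   → row G = row E − 1·row F = (6, 8, −11)   [check: 8·306 − 11·222 = 6]
  24 = 4·6 + 0   → remainder 0, stop. gcd = 6 (last nonzero row G).
So gcd(222, 306) = 6, with Bézout identity 8·306 − 11·222 = 6. Containment (⊇): the Bézout identity exhibits 6 as an element of (222, 306), giving (6) ⊆ (222, 306). Containment (⊆): since 6 | 222 and 6 | 306 (222 = 6·37, 306 = 6·51), every Z-linear combination of 222 and 306 is divisible by 6, so (222, 306) ⊆ (6). Therefore (222, 306) = (6), d = 6.

Final answer: (222, 306) = (6); d = 6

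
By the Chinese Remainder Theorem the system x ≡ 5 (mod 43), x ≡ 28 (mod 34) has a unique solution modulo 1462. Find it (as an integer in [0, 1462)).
x ≡ 1252 (mod 1462); the representative in [0, 1462) is 1252

The moduli 43, 34 are pairwise coprime, so by the CRT there is a unique solution mod 43·34 = 1462.
Solve by successive substitution. Start with x ≡ 5 (mod 43).
  Combine with x ≡ 28 (mod 34): write x = 5 + 43·t and require 5 + 43·t ≡ 28 (mod 34), i.e. 43·t ≡ 28 − 5 ≡ 23 (mod 34). Since 43^(−1) ≡ 19 (mod 34) (43 ≡ 9 (mod 34)), t ≡ 19·23 ≡ 29 (mod 34). So x ≡ 5 + 43·29 = 1252 (mod 1462).
Unique solution in [0, 1462): x = 1252.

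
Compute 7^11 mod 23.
22

Use repeated squaring. Binary(11) = 1011. Walk through the bits of the exponent 11 left-to-right: at each bit after the leading one, square the running value, then multiply by 7 if the bit is 1 (always reducing mod 23):
  bit 1 = 1 (leading): start with 7.
  bit 2 = 0: square 7^2 = 49 ≡ 3 (mod 23).
  bit 3 = 1: square 3^2 = 9; bit is 1, so multiply 9·7 = 63 ≡ 17 (mod 23).
  bit 4 = 1: square 17^2 = 289 ≡ 13; bit is 1, so multiply 13·7 = 91 ≡ 22 (mod 23).
Final value: 7^11 ≡ 22 (mod 23).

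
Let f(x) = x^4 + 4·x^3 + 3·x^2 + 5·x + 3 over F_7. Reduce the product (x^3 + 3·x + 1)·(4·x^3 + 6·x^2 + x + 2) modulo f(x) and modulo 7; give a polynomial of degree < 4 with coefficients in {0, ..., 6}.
Multiply as integer polynomials: a · b = 4·x^6 + 6·x^5 + 13·x^4 + 24·x^3 + 9·x^2 + 7·x + 2. Reducing coefficients mod 7: a · b ≡ 4·x^6 + 6·x^5 + 6·x^4 + 3·x^3 + 2·x^2 + 2. Now divide by f(x) = x^4 + 4·x^3 + 3·x^2 + 5·x + 3 in F_7[x], eliminating the leading term at each step:
  leading term 4·x^6: subtract (4·x^2)·f(x) = 4·x^6 + 2·x^5 + 5·x^4 + 6·x^3 + 5·x^2, leaving 4·x^5 + x^4 + 4·x^3 + 4·x^2 + 2 (coefficients mod 7)
  leading term 4·x^5: subtract (4·x)·f(x) = 4·x^5 + 2·x^4 + 5·x^3 + 6·x^2 + 5·x, leaving 6·x^4 + 6·x^3 + 5·x^2 + 2·x + 2 (coefficients mod 7)
  leading term 6·x^4: subtract (6)·f(x) = 6·x^4 + 3·x^3 + 4·x^2 + 2·x + 4, leaving 3·x^3 + x^2 + 5 (coefficients mod 7)
The degree is now < 4, so this is the remainder. Hence a · b ≡ 3·x^3 + x^2 + 5 in F_7[x]/(f).

Final answer: a · b ≡ 3·x^3 + x^2 + 5 (mod f(x))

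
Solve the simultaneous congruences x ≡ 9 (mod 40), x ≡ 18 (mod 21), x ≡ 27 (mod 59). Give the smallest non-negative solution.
The moduli 40, 21, 59 are pairwise coprime, so by the CRT there is a unique solution mod 40·21·59 = 49560.
Solve by successive substitution. Start with x ≡ 9 (mod 40).
  Combine with x ≡ 18 (mod 21): write x = 9 + 40·t and require 9 + 40·t ≡ 18 (mod 21), i.e. 40·t ≡ 18 − 9 ≡ 9 (mod 21). Since 40^(−1) ≡ 10 (mod 21) (40 ≡ 19 (mod 21)), t ≡ 10·9 ≡ 6 (mod 21). So x ≡ 9 + 40·6 = 249 (mod 840).
  Combine with x ≡ 27 (mod 59): write x = 249 + 840·t and require 249 + 840·t ≡ 27 (mod 59), i.e. 840·t ≡ 27 − 249 ≡ 14 (mod 59). Since 840^(−1) ≡ 38 (mod 59) (840 ≡ 14 (mod 59)), t ≡ 38·14 ≡ 1 (mod 59). So x ≡ 249 + 840·1 = 1089 (mod 49560).
Unique solution in [0, 49560): x = 1089.

Final answer: x ≡ 1089 (mod 49560); the representative in [0, 49560) is 1089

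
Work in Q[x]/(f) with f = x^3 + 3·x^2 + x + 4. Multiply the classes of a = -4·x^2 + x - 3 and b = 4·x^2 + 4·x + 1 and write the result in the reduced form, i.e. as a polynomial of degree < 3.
First multiply in Q[x] without reducing: a · b = -16·x^4 - 12·x^3 - 12·x^2 - 11·x - 3. Now divide by f(x) = x^3 + 3·x^2 + x + 4, eliminating the leading term at each step:
  leading term -16·x^4: subtract (-16·x)·f(x) = -16·x^4 - 48·x^3 - 16·x^2 - 64·x, leaving 36·x^3 + 4·x^2 + 53·x - 3
  leading term 36·x^3: subtract (36)·f(x) = 36·x^3 + 108·x^2 + 36·x + 144, leaving -104·x^2 + 17·x - 147
The degree is now < 3, so this is the remainder. Hence a · b ≡ -104·x^2 + 17·x - 147 in Q[x]/(f).

Final answer: a · b ≡ -104·x^2 + 17·x - 147 (mod f(x))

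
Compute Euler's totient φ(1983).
φ(1983) = 1320

φ is multiplicative, with φ(p^e) = p^e − p^(e−1). Factorise 1983 = 3 · 661. Then
  φ(1983) = (3 − 1) · (661 − 1) = 2 · 660 = 1320.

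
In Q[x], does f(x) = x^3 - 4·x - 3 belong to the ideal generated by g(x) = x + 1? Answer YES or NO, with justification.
YES

In Q[x] the ideal (g) consists of all multiples of g, so f ∈ (g) iff g | f, i.e. iff the remainder of f on division by g is 0. Divide f by g (g is monic, so eliminate the leading term of the running remainder at each step):
  leading term x^3: subtract (x^2)·g(x) = x^3 + x^2, leaving -x^2 - 4·x - 3
  leading term -x^2: subtract (-x)·g(x) = -x^2 - x, leaving -3·x - 3
  leading term -3·x: subtract (-3)·g(x) = -3·x - 3, leaving 0
The remainder is 0, so f(x) = g(x) · h(x) with h(x) = x^2 - x - 3. Hence g | f, i.e. f ∈ (g).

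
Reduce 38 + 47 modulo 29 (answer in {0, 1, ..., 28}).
Reduce the summands first: 38 ≡ 9, 47 ≡ 18 (mod 29), so 38 + 47 ≡ 9 + 18 (mod 29). 9 + 18 = 27; 27 = 0·29 + 27, so (38 + 47) mod 29 = 27.

Final answer: 27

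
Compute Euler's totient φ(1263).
φ is multiplicative, with φ(p^e) = p^e − p^(e−1). Factorise 1263 = 3 · 421. Then
  φ(1263) = (3 − 1) · (421 − 1) = 2 · 420 = 840.

Final answer: φ(1263) = 840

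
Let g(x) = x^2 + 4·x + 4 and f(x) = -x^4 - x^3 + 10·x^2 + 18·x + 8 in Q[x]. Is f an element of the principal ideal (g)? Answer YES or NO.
NO

In Q[x] the ideal (g) consists of all multiples of g, so f ∈ (g) iff g | f, i.e. iff the remainder of f on division by g is 0. Divide f by g (g is monic, so eliminate the leading term of the running remainder at each step):
  leading term -x^4: subtract (-x^2)·g(x) = -x^4 - 4·x^3 - 4·x^2, leaving 3·x^3 + 14·x^2 + 18·x + 8
  leading term 3·x^3: subtract (3·x)·g(x) = 3·x^3 + 12·x^2 + 12·x, leaving 2·x^2 + 6·x + 8
  leading term 2·x^2: subtract (2)·g(x) = 2·x^2 + 8·x + 8, leaving -2·x
The remainder r(x) = -2·x ≠ 0 (and deg r < deg g), so g ∤ f, i.e. f ∉ (g).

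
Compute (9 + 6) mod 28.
Both summands are already reduced mod 28. 9 + 6 = 15; 15 = 0·28 + 15, so (9 + 6) mod 28 = 15.

Final answer: 15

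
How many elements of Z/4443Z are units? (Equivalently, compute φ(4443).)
An element a ∈ Z/4443Z is a unit iff gcd(a, 4443) = 1, so the number of units is φ(4443). φ is multiplicative, with φ(p^e) = p^e − p^(e−1). Factorise 4443 = 3 · 1481. Then
  φ(4443) = (3 − 1) · (1481 − 1) = 2 · 1480 = 2960.

Final answer: Z/4443Z has φ(4443) = 2960 units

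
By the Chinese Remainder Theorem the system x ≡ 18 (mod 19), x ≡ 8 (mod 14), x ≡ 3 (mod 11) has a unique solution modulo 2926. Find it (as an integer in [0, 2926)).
x ≡ 1576 (mod 2926); the representative in [0, 2926) is 1576

The moduli 19, 14, 11 are pairwise coprime, so by the CRT there is a unique solution mod 19·14·11 = 2926.
Solve by successive substitution. Start with x ≡ 18 (mod 19).
  Combine with x ≡ 8 (mod 14): write x = 18 + 19·t and require 18 + 19·t ≡ 8 (mod 14), i.e. 19·t ≡ 8 − 18 ≡ 4 (mod 14). Since 19^(−1) ≡ 3 (mod 14) (19 ≡ 5 (mod 14)), t ≡ 3·4 ≡ 12 (mod 14). So x ≡ 18 + 19·12 = 246 (mod 266).
  Combine with x ≡ 3 (mod 11): write x = 246 + 266·t and require 246 + 266·t ≡ 3 (mod 11), i.e. 266·t ≡ 3 − 246 ≡ 10 (mod 11). Since 266^(−1) ≡ 6 (mod 11) (266 ≡ 2 (mod 11)), t ≡ 6·10 ≡ 5 (mod 11). So x ≡ 246 + 266·5 = 1576 (mod 2926).
Unique solution in [0, 2926): x = 1576.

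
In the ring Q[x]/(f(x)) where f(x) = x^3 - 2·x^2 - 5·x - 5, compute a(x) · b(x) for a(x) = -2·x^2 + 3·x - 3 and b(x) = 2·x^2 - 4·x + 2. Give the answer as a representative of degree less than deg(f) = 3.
a · b ≡ -30·x^2 + 28·x + 24 (mod f(x))

First multiply in Q[x] without reducing: a · b = -4·x^4 + 14·x^3 - 22·x^2 + 18·x - 6. Now divide by f(x) = x^3 - 2·x^2 - 5·x - 5, eliminating the leading term at each step:
  leading term -4·x^4: subtract (-4·x)·f(x) = -4·x^4 + 8·x^3 + 20·x^2 + 20·x, leaving 6·x^3 - 42·x^2 - 2·x - 6
  leading term 6·x^3: subtract (6)·f(x) = 6·x^3 - 12·x^2 - 30·x - 30, leaving -30·x^2 + 28·x + 24
The degree is now < 3, so this is the remainder. Hence a · b ≡ -30·x^2 + 28·x + 24 in Q[x]/(f).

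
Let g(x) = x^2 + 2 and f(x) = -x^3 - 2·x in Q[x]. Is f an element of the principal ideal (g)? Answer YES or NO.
YES

In Q[x] the ideal (g) consists of all multiples of g, so f ∈ (g) iff g | f, i.e. iff the remainder of f on division by g is 0. Divide f by g (g is monic, so eliminate the leading term of the running remainder at each step):
  leading term -x^3: subtract (-x)·g(x) = -x^3 - 2·x, leaving 0
The remainder is 0, so f(x) = g(x) · h(x) with h(x) = -x. Hence g | f, i.e. f ∈ (g).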